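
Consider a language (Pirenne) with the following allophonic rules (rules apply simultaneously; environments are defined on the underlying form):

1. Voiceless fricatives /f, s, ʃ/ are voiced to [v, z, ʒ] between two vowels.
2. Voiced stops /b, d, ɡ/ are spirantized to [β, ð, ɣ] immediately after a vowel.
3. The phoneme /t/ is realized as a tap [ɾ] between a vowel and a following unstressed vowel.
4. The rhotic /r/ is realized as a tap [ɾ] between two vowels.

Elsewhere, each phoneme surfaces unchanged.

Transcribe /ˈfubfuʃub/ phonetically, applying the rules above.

/f/ — word-initial; rule 1 does not apply here → [f].
/u/ (between /f/ and /b/) is unaffected → [u].
/b/ meets the environment for rule 2 (immediately after a vowel) → [β].
/f/ (between /b/ and /u/): rule 1 targets it, but not between two vowels → unchanged [f].
/u/ — not in any rule's target class → [u].
/ʃ/ (between /u/ and /u/) occurs between two vowels → [ʒ] by rule 1.
/u/ (between /ʃ/ and /b/) is unaffected → [u].
/b/ — word-final, immediately after a vowel — surfaces as [β] (rule 2).

[ˈfuβfuʒuβ]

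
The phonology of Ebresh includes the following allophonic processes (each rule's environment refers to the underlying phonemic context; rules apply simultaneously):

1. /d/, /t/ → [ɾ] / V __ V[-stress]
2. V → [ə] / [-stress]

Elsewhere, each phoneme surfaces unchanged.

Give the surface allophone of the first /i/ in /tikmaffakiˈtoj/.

[ə]

/i/ (between /t/ and /k/): in an unstressed syllable, so rule 2 applies → [ə].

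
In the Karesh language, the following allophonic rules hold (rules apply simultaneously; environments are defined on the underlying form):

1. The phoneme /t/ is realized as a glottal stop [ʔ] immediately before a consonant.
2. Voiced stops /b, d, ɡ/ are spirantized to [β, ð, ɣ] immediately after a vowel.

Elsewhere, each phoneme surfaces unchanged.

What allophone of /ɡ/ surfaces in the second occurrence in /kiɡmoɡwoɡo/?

/ɡ/ (between /o/ and /w/) occurs immediately after a vowel → [ɣ] by rule 2.

[ɣ]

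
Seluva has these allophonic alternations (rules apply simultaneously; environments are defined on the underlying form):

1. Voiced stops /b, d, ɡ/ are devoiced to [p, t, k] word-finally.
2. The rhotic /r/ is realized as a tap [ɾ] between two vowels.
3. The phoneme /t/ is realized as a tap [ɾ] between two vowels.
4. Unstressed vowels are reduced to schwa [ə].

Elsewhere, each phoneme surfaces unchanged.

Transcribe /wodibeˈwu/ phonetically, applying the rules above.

[wədəbəˈwu]

/w/ (word-initial) is unaffected → [w].
/o/ (between /w/ and /d/): in an unstressed syllable, so rule 4 applies → [ə].
/d/ (between /o/ and /i/) is in the target of rule 1 but the environment (word-finally) is not met → [d].
Rule 4 applies to /i/ (between /d/ and /b/: in an unstressed syllable) → [ə].
/b/ — between /i/ and /e/; rule 1 does not apply here → [b].
Rule 4 applies to /e/ (between /b/ and /w/: in an unstressed syllable) → [ə].
/w/ — not in any rule's target class → [w].
/u/ (word-final) fails the environment for rule 4, so it stays [u].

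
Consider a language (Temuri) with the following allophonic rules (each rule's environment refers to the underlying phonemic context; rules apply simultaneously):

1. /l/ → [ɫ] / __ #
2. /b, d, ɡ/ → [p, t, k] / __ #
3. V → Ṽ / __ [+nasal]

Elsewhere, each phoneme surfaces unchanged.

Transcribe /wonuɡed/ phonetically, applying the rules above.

[wõnuɡet]

/w/ (word-initial): no rule targets it → [w].
/o/ (between /w/ and /n/): before a nasal consonant, so rule 3 applies → [õ].
/n/ (between /o/ and /u/): no rule targets it → [n].
/u/ (between /n/ and /ɡ/) fails the environment for rule 3, so it stays [u].
/ɡ/ (between /u/ and /e/) fails the environment for rule 2, so it stays [ɡ].
/e/ (between /ɡ/ and /d/): rule 3 targets it, but not before a nasal consonant → unchanged [e].
/d/ (word-final) occurs word-finally → [t] by rule 2.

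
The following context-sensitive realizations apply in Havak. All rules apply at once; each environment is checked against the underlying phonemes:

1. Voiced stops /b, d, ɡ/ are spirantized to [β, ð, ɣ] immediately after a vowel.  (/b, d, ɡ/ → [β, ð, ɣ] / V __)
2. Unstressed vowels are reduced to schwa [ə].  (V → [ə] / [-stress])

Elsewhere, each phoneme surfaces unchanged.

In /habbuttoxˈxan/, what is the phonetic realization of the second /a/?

/a/ (between /x/ and /n/) fails the environment for rule 2, so it stays [a].

[a]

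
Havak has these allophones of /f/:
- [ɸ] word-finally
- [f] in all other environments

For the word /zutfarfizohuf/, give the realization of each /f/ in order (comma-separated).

Occurrence 1 (position 4): no conditioning environment matches → elsewhere allophone [f].
Occurrence 2 (position 7): no conditioning environment matches → elsewhere allophone [f].
Occurrence 3 (position 13): word-finally → [ɸ].

[f], [f], [ɸ]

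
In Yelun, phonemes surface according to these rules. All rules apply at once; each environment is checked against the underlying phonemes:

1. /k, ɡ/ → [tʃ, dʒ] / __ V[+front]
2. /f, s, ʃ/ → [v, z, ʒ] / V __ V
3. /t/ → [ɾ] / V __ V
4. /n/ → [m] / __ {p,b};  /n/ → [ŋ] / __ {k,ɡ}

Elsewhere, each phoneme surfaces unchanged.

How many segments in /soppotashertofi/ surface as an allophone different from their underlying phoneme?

Segments that undergo a rule: /t/ → [ɾ] (rule 3); /f/ → [v] (rule 2).
All other segments surface unchanged.

2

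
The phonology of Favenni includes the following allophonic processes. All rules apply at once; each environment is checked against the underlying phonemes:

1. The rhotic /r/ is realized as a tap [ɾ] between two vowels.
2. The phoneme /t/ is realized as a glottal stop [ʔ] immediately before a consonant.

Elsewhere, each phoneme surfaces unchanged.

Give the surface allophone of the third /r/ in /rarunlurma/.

[r]

/r/ (between /u/ and /m/) fails the environment for rule 1, so it stays [r].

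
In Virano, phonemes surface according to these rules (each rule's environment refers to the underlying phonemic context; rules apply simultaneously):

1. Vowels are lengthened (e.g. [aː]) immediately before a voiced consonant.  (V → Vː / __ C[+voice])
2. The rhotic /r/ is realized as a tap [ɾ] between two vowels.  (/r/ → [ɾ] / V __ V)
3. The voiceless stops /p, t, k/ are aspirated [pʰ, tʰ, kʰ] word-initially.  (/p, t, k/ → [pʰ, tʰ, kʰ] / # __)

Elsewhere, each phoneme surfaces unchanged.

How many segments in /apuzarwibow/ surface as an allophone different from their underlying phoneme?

Segments that undergo a rule: /u/ → [uː] (rule 1); /a/ → [aː] (rule 1); /i/ → [iː] (rule 1); /o/ → [oː] (rule 1).
All other segments surface unchanged.

4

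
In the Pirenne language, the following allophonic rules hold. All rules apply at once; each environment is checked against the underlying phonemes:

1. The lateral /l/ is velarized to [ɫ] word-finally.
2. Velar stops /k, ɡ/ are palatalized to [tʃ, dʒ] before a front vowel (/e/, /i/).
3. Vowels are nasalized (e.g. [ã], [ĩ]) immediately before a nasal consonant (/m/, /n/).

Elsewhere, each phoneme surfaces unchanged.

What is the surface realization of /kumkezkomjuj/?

[kũmtʃezkõmjuj]

/k/ (word-initial) fails the environment for rule 2, so it stays [k].
/u/ — between /k/ and /m/, before a nasal consonant — surfaces as [ũ] (rule 3).
/m/ (between /u/ and /k/): no rule targets it → [m].
/k/ (between /m/ and /e/) occurs before a front vowel → [tʃ] by rule 2.
/e/ (between /k/ and /z/) fails the environment for rule 3, so it stays [e].
/z/ — not in any rule's target class → [z].
/k/ (between /z/ and /o/) fails the environment for rule 2, so it stays [k].
Rule 3 applies to /o/ (between /k/ and /m/: before a nasal consonant) → [õ].
/m/ (between /o/ and /j/) is unaffected → [m].
/j/ stays [j].
/u/ (between /j/ and /j/): rule 3 targets it, but not before a nasal consonant → unchanged [u].
/j/ stays [j].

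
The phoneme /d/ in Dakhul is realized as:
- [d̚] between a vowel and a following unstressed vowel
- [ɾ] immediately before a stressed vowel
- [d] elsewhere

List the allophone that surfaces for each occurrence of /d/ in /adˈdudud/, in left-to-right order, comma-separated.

Occurrence 1 (position 2): no conditioning environment matches → elsewhere allophone [d].
Occurrence 2 (position 3): immediately before a stressed vowel → [ɾ].
Occurrence 3 (position 5): between a vowel and a following unstressed vowel → [d̚].
Occurrence 4 (position 7): no conditioning environment matches → elsewhere allophone [d].

[d], [ɾ], [d̚], [d]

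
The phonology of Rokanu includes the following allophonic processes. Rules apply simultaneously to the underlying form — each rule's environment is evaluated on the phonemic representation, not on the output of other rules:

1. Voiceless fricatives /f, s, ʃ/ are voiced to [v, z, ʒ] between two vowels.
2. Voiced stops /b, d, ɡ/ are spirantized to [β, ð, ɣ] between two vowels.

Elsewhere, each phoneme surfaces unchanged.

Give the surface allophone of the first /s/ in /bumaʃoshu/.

/s/ (between /o/ and /h/): rule 1 targets it, but not between two vowels → unchanged [s].

[s]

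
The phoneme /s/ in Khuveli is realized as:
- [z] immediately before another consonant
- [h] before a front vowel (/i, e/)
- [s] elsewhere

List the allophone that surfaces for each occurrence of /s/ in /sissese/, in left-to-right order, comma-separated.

[h], [z], [h], [h]

Occurrence 1 (position 1): before a front vowel (/i, e/) → [h].
Occurrence 2 (position 3): immediately before another consonant → [z].
Occurrence 3 (position 4): before a front vowel (/i, e/) → [h].
Occurrence 4 (position 6): before a front vowel (/i, e/) → [h].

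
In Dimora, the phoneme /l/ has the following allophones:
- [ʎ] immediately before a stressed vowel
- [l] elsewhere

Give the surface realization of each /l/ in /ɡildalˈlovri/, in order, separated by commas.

[l], [l], [ʎ]

Occurrence 1 (position 3): no conditioning environment matches → elsewhere allophone [l].
Occurrence 2 (position 6): no conditioning environment matches → elsewhere allophone [l].
Occurrence 3 (position 7): immediately before a stressed vowel → [ʎ].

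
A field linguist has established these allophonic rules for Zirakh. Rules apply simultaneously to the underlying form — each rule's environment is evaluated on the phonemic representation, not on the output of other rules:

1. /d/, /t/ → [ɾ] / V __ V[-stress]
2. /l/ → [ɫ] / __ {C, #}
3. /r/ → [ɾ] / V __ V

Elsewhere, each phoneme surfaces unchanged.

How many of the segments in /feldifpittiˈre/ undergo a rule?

2

Segments that undergo a rule: /l/ → [ɫ] (rule 2); /r/ → [ɾ] (rule 3).
All other segments surface unchanged.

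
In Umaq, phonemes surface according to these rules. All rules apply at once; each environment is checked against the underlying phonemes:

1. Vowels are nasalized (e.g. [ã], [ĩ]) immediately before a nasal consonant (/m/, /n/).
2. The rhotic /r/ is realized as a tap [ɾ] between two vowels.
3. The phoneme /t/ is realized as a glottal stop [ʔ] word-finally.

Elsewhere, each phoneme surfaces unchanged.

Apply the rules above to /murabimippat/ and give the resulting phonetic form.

/u/ — between /m/ and /r/; rule 1 does not apply here → [u].
Rule 2 applies to /r/ (between /u/ and /a/: between two vowels) → [ɾ].
/a/ (between /r/ and /b/) is in the target of rule 1 but the environment (before a nasal consonant) is not met → [a].
/i/ meets the environment for rule 1 (before a nasal consonant) → [ĩ].
/i/ — between /m/ and /p/; rule 1 does not apply here → [i].
/a/ (between /p/ and /t/) fails the environment for rule 1, so it stays [a].
/t/ — word-final, word-finally — surfaces as [ʔ] (rule 3).

[muɾabĩmippaʔ]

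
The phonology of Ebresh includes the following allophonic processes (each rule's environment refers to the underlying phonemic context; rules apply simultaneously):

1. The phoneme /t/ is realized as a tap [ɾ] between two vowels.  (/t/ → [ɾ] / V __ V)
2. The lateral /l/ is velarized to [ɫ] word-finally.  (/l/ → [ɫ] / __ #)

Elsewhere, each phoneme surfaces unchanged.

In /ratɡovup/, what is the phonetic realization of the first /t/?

/t/ (between /a/ and /ɡ/) fails the environment for rule 1, so it stays [t].

[t]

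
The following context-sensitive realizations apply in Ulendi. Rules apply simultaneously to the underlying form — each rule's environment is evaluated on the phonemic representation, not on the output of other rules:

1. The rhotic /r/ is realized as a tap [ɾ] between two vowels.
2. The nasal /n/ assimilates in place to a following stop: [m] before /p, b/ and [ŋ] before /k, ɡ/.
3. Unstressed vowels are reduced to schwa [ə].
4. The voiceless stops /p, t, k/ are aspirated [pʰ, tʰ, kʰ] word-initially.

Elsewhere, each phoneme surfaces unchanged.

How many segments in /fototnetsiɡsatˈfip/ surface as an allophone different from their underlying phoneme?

Segments that undergo a rule: /o/ → [ə] (rule 3); /o/ → [ə] (rule 3); /e/ → [ə] (rule 3); /i/ → [ə] (rule 3); /a/ → [ə] (rule 3).
All other segments surface unchanged.

5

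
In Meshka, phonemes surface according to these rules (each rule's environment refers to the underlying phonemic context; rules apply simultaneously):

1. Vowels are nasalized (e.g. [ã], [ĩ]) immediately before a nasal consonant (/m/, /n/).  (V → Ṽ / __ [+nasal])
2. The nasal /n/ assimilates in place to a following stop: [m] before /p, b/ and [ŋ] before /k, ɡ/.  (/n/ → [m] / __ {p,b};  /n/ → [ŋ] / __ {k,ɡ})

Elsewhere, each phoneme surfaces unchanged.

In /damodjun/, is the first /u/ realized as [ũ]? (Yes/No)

Yes

/u/ (between /j/ and /n/) occurs before a nasal consonant → [ũ] by rule 1.
The actual realization is [ũ], which matches [ũ].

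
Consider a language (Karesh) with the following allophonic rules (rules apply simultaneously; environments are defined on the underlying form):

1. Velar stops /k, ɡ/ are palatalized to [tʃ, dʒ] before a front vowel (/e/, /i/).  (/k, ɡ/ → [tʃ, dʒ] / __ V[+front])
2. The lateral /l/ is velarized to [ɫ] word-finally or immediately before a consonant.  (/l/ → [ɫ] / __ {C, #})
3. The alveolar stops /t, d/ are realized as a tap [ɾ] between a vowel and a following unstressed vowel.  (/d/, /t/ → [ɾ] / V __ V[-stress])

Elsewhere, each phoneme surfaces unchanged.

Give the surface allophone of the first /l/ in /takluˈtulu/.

[l]

/l/ (between /k/ and /u/) fails the environment for rule 2, so it stays [l].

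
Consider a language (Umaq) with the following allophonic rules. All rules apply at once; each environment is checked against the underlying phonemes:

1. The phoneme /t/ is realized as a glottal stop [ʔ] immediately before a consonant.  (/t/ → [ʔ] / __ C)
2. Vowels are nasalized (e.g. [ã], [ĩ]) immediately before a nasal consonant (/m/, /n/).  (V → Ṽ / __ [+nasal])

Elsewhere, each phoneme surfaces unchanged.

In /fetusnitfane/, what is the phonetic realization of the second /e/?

[e]

/e/ (word-final) fails the environment for rule 2, so it stays [e].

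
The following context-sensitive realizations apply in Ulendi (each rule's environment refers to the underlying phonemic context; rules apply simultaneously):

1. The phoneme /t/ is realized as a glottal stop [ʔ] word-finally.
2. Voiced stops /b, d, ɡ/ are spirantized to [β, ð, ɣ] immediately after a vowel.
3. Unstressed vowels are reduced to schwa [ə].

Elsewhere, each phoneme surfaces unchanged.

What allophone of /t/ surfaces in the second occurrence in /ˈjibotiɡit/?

[ʔ]

/t/ — word-final, word-finally — surfaces as [ʔ] (rule 1).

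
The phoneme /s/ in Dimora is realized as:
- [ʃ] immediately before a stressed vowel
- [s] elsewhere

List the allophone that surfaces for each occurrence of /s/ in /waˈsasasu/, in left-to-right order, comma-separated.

[ʃ], [s], [s]

Occurrence 1 (position 3): immediately before a stressed vowel → [ʃ].
Occurrence 2 (position 5): no conditioning environment matches → elsewhere allophone [s].
Occurrence 3 (position 7): no conditioning environment matches → elsewhere allophone [s].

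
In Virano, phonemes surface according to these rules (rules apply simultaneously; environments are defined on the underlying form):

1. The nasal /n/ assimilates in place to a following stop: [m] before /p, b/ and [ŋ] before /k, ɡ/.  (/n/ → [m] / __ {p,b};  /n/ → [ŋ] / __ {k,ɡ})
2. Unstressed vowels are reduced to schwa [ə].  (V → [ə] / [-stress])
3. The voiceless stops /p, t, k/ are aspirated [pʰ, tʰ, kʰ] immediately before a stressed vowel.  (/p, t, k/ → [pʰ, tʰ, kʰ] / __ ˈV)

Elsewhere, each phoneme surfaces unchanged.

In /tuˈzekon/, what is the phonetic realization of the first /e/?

/e/ (between /z/ and /k/) fails the environment for rule 2, so it stays [e].

[e]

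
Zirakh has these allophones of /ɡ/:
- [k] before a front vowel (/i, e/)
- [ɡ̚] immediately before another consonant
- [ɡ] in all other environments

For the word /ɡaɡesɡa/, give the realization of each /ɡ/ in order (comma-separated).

[ɡ], [k], [ɡ]

Occurrence 1 (position 1): no conditioning environment matches → elsewhere allophone [ɡ].
Occurrence 2 (position 3): before a front vowel (/i, e/) → [k].
Occurrence 3 (position 6): no conditioning environment matches → elsewhere allophone [ɡ].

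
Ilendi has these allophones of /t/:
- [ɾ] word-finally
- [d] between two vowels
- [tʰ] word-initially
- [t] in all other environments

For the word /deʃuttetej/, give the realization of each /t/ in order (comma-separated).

[t], [t], [d]

Occurrence 1 (position 5): no conditioning environment matches → elsewhere allophone [t].
Occurrence 2 (position 6): no conditioning environment matches → elsewhere allophone [t].
Occurrence 3 (position 8): between two vowels → [d].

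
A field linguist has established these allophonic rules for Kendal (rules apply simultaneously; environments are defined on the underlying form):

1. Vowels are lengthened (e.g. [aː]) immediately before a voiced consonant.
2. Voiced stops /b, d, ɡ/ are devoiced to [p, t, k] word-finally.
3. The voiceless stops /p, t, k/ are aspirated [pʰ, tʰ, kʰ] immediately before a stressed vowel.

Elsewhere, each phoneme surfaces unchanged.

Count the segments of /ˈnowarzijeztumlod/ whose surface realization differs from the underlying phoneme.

Segments that undergo a rule: /o/ → [oː] (rule 1); /a/ → [aː] (rule 1); /i/ → [iː] (rule 1); /e/ → [eː] (rule 1); /u/ → [uː] (rule 1); /o/ → [oː] (rule 1); /d/ → [t] (rule 2).
All other segments surface unchanged.

7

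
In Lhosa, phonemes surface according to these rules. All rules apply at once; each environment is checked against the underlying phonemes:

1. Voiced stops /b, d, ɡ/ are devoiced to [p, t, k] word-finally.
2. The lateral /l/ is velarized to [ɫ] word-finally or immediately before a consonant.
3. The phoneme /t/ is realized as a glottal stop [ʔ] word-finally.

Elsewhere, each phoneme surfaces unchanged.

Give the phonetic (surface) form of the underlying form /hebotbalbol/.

/h/ — not in any rule's target class → [h].
/e/ (between /h/ and /b/) is unaffected → [e].
/b/ (between /e/ and /o/) fails the environment for rule 1, so it stays [b].
/o/ (between /b/ and /t/) is unaffected → [o].
/t/ — between /o/ and /b/; rule 3 does not apply here → [t].
/b/ — between /t/ and /a/; rule 1 does not apply here → [b].
/a/ (between /b/ and /l/): no rule targets it → [a].
Rule 2 applies to /l/ (between /a/ and /b/: word-finally or immediately before a consonant) → [ɫ].
/b/ (between /l/ and /o/) is in the target of rule 1 but the environment (word-finally) is not met → [b].
/o/ (between /b/ and /l/) is unaffected → [o].
/l/ — word-final, word-finally or immediately before a consonant — surfaces as [ɫ] (rule 2).

[hebotbaɫboɫ]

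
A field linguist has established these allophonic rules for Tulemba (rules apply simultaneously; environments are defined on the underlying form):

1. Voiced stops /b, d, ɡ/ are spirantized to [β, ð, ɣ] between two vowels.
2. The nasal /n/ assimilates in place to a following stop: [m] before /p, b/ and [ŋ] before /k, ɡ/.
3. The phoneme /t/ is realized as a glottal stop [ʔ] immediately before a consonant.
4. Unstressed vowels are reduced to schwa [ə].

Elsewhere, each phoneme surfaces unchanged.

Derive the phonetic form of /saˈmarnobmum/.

Rule 4 applies to /a/ (between /s/ and /m/: in an unstressed syllable) → [ə].
/a/ (between /m/ and /r/): rule 4 targets it, but not in an unstressed syllable → unchanged [a].
/n/ (between /r/ and /o/) is in the target of rule 2 but the environment (before a labial or velar stop) is not met → [n].
/o/ (between /n/ and /b/) occurs in an unstressed syllable → [ə] by rule 4.
/b/ (between /o/ and /m/): rule 1 targets it, but not between two vowels → unchanged [b].
/u/ meets the environment for rule 4 (in an unstressed syllable) → [ə].

[səˈmarnəbməm]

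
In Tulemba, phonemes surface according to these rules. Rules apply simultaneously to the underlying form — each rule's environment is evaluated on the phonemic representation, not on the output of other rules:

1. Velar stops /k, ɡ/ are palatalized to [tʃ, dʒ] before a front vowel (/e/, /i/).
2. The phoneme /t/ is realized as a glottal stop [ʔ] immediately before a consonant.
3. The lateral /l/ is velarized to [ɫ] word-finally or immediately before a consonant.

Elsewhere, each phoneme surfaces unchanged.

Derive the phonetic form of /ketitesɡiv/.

[tʃetitesdʒiv]

/k/ (word-initial) occurs before a front vowel → [tʃ] by rule 1.
/e/ stays [e].
/t/ (between /e/ and /i/): rule 2 targets it, but not immediately before a consonant → unchanged [t].
/i/ stays [i].
/t/ (between /i/ and /e/): rule 2 targets it, but not immediately before a consonant → unchanged [t].
/e/ — not in any rule's target class → [e].
/s/ (between /e/ and /ɡ/): no rule targets it → [s].
/ɡ/ (between /s/ and /i/): before a front vowel, so rule 1 applies → [dʒ].
/i/ (between /ɡ/ and /v/) is unaffected → [i].
/v/ (word-final) is unaffected → [v].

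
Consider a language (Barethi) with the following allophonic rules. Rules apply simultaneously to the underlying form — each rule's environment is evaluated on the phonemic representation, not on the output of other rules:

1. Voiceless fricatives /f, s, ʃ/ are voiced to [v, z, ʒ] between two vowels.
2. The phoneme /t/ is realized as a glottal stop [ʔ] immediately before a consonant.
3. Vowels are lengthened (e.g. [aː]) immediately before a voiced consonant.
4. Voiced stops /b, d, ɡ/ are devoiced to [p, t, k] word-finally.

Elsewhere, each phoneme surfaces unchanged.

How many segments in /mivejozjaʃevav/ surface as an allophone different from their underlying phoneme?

6

Segments that undergo a rule: /i/ → [iː] (rule 3); /e/ → [eː] (rule 3); /o/ → [oː] (rule 3); /ʃ/ → [ʒ] (rule 1); /e/ → [eː] (rule 3); /a/ → [aː] (rule 3).
All other segments surface unchanged.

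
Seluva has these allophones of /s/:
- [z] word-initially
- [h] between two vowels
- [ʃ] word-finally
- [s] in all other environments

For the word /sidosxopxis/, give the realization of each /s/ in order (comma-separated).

Occurrence 1 (position 1): word-initially → [z].
Occurrence 2 (position 5): no conditioning environment matches → elsewhere allophone [s].
Occurrence 3 (position 11): word-finally → [ʃ].

[z], [s], [ʃ]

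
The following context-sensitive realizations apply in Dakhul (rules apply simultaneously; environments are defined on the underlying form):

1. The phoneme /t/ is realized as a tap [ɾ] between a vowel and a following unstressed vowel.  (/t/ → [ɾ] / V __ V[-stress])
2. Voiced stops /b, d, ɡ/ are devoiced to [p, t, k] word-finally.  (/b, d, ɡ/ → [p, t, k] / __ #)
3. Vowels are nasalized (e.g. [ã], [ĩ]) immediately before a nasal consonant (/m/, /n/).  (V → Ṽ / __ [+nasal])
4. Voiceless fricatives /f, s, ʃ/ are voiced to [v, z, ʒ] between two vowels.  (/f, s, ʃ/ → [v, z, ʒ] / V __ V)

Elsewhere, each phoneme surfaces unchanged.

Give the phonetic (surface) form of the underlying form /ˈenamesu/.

/e/ (word-initial): before a nasal consonant, so rule 3 applies → [ẽ].
/n/ (between /e/ and /a/): no rule targets it → [n].
/a/ (between /n/ and /m/): before a nasal consonant, so rule 3 applies → [ã].
/m/ (between /a/ and /e/) is unaffected → [m].
/e/ — between /m/ and /s/; rule 3 does not apply here → [e].
Rule 4 applies to /s/ (between /e/ and /u/: between two vowels) → [z].
/u/ (word-final): rule 3 targets it, but not before a nasal consonant → unchanged [u].

[ˈẽnãmezu]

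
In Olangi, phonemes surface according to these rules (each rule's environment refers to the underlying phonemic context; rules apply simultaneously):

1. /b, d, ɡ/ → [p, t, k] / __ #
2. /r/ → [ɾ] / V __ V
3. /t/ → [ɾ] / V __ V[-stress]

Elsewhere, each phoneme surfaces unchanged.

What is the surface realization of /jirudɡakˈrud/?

/r/ (between /i/ and /u/): between two vowels, so rule 2 applies → [ɾ].
/d/ (between /u/ and /ɡ/): rule 1 targets it, but not word-finally → unchanged [d].
/ɡ/ (between /d/ and /a/): rule 1 targets it, but not word-finally → unchanged [ɡ].
/r/ (between /k/ and /u/) fails the environment for rule 2, so it stays [r].
/d/ (word-final) occurs word-finally → [t] by rule 1.

[jiɾudɡakˈrut]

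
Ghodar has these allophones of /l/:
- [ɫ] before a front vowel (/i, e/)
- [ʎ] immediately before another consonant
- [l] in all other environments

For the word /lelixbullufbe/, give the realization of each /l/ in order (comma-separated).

Occurrence 1 (position 1): before a front vowel (/i, e/) → [ɫ].
Occurrence 2 (position 3): before a front vowel (/i, e/) → [ɫ].
Occurrence 3 (position 8): immediately before another consonant → [ʎ].
Occurrence 4 (position 9): no conditioning environment matches → elsewhere allophone [l].

[ɫ], [ɫ], [ʎ], [l]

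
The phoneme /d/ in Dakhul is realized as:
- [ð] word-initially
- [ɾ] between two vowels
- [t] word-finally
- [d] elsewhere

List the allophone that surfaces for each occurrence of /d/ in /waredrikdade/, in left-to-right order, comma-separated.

Occurrence 1 (position 5): no conditioning environment matches → elsewhere allophone [d].
Occurrence 2 (position 9): no conditioning environment matches → elsewhere allophone [d].
Occurrence 3 (position 11): between two vowels → [ɾ].

[d], [d], [ɾ]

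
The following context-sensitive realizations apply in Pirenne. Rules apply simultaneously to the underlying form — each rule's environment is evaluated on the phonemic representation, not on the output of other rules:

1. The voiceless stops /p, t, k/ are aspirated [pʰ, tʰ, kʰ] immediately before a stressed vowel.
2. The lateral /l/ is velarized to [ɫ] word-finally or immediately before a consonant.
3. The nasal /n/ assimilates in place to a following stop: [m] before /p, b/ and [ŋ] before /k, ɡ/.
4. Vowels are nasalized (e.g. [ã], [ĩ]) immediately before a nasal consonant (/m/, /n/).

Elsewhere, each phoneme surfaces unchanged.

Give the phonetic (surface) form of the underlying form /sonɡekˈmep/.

/s/ (word-initial) is unaffected → [s].
Rule 4 applies to /o/ (between /s/ and /n/: before a nasal consonant) → [õ].
/n/ meets the environment for rule 3 (before a labial or velar stop) → [ŋ].
/ɡ/ (between /n/ and /e/) is unaffected → [ɡ].
/e/ (between /ɡ/ and /k/) is in the target of rule 4 but the environment (before a nasal consonant) is not met → [e].
/k/ — between /e/ and /m/; rule 1 does not apply here → [k].
/m/ (between /k/ and /e/): no rule targets it → [m].
/e/ (between /m/ and /p/) fails the environment for rule 4, so it stays [e].
/p/ (word-final): rule 1 targets it, but not immediately before a stressed vowel → unchanged [p].

[sõŋɡekˈmep]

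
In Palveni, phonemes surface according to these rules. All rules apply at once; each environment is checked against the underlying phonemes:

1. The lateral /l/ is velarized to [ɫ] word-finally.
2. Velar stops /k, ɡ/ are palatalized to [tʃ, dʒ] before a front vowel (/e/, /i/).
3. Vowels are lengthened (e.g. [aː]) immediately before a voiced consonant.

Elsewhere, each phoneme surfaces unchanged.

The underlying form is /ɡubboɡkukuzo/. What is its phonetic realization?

[ɡuːbboːɡkukuːzo]

/ɡ/ (word-initial): rule 2 targets it, but not before a front vowel → unchanged [ɡ].
/u/ (between /ɡ/ and /b/) occurs before a voiced consonant → [uː] by rule 3.
/b/ (between /u/ and /b/): no rule targets it → [b].
/b/ (between /b/ and /o/) is unaffected → [b].
/o/ meets the environment for rule 3 (before a voiced consonant) → [oː].
/ɡ/ (between /o/ and /k/) is in the target of rule 2 but the environment (before a front vowel) is not met → [ɡ].
/k/ — between /ɡ/ and /u/; rule 2 does not apply here → [k].
/u/ — between /k/ and /k/; rule 3 does not apply here → [u].
/k/ (between /u/ and /u/) fails the environment for rule 2, so it stays [k].
/u/ — between /k/ and /z/, before a voiced consonant — surfaces as [uː] (rule 3).
/z/ — not in any rule's target class → [z].
/o/ (word-final): rule 3 targets it, but not before a voiced consonant → unchanged [o].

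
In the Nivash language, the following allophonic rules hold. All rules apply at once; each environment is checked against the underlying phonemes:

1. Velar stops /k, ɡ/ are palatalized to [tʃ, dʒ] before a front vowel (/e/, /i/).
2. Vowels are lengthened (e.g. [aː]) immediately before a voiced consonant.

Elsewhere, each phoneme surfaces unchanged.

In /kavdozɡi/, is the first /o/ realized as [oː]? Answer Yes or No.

Yes

/o/ (between /d/ and /z/) occurs before a voiced consonant → [oː] by rule 2.
The actual realization is [oː], which matches [oː].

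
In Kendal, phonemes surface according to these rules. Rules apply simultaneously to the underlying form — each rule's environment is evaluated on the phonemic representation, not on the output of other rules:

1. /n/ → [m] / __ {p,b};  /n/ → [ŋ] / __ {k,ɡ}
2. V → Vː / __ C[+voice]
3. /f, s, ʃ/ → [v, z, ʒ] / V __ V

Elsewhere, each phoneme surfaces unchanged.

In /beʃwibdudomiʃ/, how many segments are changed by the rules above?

Segments that undergo a rule: /i/ → [iː] (rule 2); /u/ → [uː] (rule 2); /o/ → [oː] (rule 2).
All other segments surface unchanged.

3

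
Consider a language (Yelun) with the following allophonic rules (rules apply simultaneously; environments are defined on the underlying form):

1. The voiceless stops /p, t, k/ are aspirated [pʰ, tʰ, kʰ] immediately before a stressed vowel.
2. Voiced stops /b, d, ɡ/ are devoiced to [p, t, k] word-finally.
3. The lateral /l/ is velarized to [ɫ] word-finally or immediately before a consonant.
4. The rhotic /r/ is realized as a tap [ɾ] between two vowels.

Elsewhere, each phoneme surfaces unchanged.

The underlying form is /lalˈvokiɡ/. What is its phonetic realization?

/l/ — word-initial; rule 3 does not apply here → [l].
/a/ (between /l/ and /l/) is unaffected → [a].
/l/ (between /a/ and /v/) occurs word-finally or immediately before a consonant → [ɫ] by rule 3.
/v/ (between /l/ and /o/) is unaffected → [v].
/o/ (between /v/ and /k/): no rule targets it → [o].
/k/ (between /o/ and /i/) is in the target of rule 1 but the environment (immediately before a stressed vowel) is not met → [k].
/i/ — not in any rule's target class → [i].
/ɡ/ — word-final, word-finally — surfaces as [k] (rule 2).

[laɫˈvokik]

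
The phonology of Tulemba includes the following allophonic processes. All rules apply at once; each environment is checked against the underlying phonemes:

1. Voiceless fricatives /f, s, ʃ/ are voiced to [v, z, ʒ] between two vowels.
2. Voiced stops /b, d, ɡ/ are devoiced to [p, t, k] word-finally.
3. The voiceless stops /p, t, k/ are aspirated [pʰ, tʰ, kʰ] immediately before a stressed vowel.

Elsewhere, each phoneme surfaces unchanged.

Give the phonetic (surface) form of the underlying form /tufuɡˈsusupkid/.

/t/ (word-initial) is in the target of rule 3 but the environment (immediately before a stressed vowel) is not met → [t].
/u/ stays [u].
/f/ — between /u/ and /u/, between two vowels — surfaces as [v] (rule 1).
/u/ — not in any rule's target class → [u].
/ɡ/ — between /u/ and /s/; rule 2 does not apply here → [ɡ].
/s/ (between /ɡ/ and /u/) is in the target of rule 1 but the environment (between two vowels) is not met → [s].
/u/ — not in any rule's target class → [u].
/s/ (between /u/ and /u/) occurs between two vowels → [z] by rule 1.
/u/ stays [u].
/p/ (between /u/ and /k/): rule 3 targets it, but not immediately before a stressed vowel → unchanged [p].
/k/ (between /p/ and /i/) fails the environment for rule 3, so it stays [k].
/i/ (between /k/ and /d/) is unaffected → [i].
Rule 2 applies to /d/ (word-final: word-finally) → [t].

[tuvuɡˈsuzupkit]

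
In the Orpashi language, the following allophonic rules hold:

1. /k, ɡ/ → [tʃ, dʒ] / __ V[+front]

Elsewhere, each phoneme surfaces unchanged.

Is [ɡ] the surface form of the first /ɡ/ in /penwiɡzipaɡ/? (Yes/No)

/ɡ/ (between /i/ and /z/) is in the target of rule 1 but the environment (before a front vowel) is not met → [ɡ].
The actual realization is [ɡ], which matches [ɡ].

Yes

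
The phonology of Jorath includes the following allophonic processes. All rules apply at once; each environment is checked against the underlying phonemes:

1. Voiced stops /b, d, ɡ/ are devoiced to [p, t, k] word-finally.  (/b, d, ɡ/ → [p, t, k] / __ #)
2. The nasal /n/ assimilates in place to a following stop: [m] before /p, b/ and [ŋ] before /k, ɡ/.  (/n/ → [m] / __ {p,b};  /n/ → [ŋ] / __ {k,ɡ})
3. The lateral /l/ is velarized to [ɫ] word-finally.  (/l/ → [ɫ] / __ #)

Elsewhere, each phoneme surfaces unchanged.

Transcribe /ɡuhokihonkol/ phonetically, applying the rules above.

[ɡuhokihoŋkoɫ]

/ɡ/ (word-initial) fails the environment for rule 1, so it stays [ɡ].
/u/ (between /ɡ/ and /h/): no rule targets it → [u].
/h/ (between /u/ and /o/) is unaffected → [h].
/o/ stays [o].
/k/ (between /o/ and /i/): no rule targets it → [k].
/i/ (between /k/ and /h/) is unaffected → [i].
/h/ stays [h].
/o/ (between /h/ and /n/) is unaffected → [o].
/n/ meets the environment for rule 2 (before a labial or velar stop) → [ŋ].
/k/ (between /n/ and /o/) is unaffected → [k].
/o/ stays [o].
/l/ (word-final) occurs word-finally → [ɫ] by rule 3.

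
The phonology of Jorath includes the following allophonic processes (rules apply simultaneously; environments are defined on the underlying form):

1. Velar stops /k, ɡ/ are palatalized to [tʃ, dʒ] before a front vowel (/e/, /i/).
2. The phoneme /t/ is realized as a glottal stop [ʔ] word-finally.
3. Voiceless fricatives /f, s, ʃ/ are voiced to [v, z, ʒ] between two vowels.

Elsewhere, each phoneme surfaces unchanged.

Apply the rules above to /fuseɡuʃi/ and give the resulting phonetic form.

[fuzeɡuʒi]

/f/ — word-initial; rule 3 does not apply here → [f].
/u/ (between /f/ and /s/): no rule targets it → [u].
/s/ — between /u/ and /e/, between two vowels — surfaces as [z] (rule 3).
/e/ — not in any rule's target class → [e].
/ɡ/ (between /e/ and /u/): rule 1 targets it, but not before a front vowel → unchanged [ɡ].
/u/ (between /ɡ/ and /ʃ/): no rule targets it → [u].
/ʃ/ meets the environment for rule 3 (between two vowels) → [ʒ].
/i/ stays [i].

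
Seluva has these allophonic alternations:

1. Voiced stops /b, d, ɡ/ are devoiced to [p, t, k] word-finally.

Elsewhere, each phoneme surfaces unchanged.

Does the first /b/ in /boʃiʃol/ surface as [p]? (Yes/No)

/b/ — word-initial; rule 1 does not apply here → [b].
The actual realization is [b], not [p].

No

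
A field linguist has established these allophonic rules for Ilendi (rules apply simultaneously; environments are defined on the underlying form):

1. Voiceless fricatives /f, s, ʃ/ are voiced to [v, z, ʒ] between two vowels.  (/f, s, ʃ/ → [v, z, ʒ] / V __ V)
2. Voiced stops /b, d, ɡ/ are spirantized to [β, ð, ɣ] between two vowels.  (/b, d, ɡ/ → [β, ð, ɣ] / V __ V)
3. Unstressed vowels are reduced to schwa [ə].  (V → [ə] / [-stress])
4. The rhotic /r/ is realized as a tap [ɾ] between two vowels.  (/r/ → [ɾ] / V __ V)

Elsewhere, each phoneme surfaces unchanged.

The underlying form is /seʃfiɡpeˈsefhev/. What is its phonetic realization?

[səʃfəɡpəˈzefhəv]

/s/ (word-initial): rule 1 targets it, but not between two vowels → unchanged [s].
/e/ meets the environment for rule 3 (in an unstressed syllable) → [ə].
/ʃ/ (between /e/ and /f/): rule 1 targets it, but not between two vowels → unchanged [ʃ].
/f/ (between /ʃ/ and /i/) is in the target of rule 1 but the environment (between two vowels) is not met → [f].
/i/ meets the environment for rule 3 (in an unstressed syllable) → [ə].
/ɡ/ — between /i/ and /p/; rule 2 does not apply here → [ɡ].
/e/ meets the environment for rule 3 (in an unstressed syllable) → [ə].
Rule 1 applies to /s/ (between /e/ and /e/: between two vowels) → [z].
/e/ (between /s/ and /f/): rule 3 targets it, but not in an unstressed syllable → unchanged [e].
/f/ (between /e/ and /h/) fails the environment for rule 1, so it stays [f].
Rule 3 applies to /e/ (between /h/ and /v/: in an unstressed syllable) → [ə].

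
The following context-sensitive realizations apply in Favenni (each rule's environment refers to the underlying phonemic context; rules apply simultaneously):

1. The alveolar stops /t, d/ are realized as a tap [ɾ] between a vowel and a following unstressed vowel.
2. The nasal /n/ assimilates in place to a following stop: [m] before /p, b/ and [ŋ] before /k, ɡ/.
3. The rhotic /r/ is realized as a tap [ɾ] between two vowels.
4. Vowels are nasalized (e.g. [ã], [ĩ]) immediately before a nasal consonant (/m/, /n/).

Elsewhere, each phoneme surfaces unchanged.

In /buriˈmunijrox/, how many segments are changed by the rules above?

Segments that undergo a rule: /r/ → [ɾ] (rule 3); /i/ → [ĩ] (rule 4); /u/ → [ũ] (rule 4).
All other segments surface unchanged.

3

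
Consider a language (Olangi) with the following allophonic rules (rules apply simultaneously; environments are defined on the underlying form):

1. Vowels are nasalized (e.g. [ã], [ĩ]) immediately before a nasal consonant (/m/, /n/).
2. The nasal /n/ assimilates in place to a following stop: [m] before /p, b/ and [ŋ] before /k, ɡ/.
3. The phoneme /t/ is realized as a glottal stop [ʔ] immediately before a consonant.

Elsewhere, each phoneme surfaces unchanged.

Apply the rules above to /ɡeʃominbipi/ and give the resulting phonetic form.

/e/ — between /ɡ/ and /ʃ/; rule 1 does not apply here → [e].
Rule 1 applies to /o/ (between /ʃ/ and /m/: before a nasal consonant) → [õ].
Rule 1 applies to /i/ (between /m/ and /n/: before a nasal consonant) → [ĩ].
/n/ meets the environment for rule 2 (before a labial or velar stop) → [m].
/i/ — between /b/ and /p/; rule 1 does not apply here → [i].
/i/ (word-final): rule 1 targets it, but not before a nasal consonant → unchanged [i].

[ɡeʃõmĩmbipi]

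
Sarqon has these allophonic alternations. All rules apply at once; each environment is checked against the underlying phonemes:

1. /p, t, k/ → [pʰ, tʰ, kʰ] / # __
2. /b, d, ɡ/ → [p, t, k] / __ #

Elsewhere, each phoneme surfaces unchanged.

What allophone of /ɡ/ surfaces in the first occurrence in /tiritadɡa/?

[ɡ]

/ɡ/ (between /d/ and /a/): rule 2 targets it, but not word-finally → unchanged [ɡ].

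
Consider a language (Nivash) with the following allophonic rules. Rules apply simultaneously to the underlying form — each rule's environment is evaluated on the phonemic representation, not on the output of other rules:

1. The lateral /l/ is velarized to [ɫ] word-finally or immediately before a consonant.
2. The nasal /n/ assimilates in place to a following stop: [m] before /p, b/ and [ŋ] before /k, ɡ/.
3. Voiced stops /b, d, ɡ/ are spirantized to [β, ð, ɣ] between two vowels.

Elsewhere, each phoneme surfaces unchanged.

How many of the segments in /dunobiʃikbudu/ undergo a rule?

2

Segments that undergo a rule: /b/ → [β] (rule 3); /d/ → [ð] (rule 3).
All other segments surface unchanged.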